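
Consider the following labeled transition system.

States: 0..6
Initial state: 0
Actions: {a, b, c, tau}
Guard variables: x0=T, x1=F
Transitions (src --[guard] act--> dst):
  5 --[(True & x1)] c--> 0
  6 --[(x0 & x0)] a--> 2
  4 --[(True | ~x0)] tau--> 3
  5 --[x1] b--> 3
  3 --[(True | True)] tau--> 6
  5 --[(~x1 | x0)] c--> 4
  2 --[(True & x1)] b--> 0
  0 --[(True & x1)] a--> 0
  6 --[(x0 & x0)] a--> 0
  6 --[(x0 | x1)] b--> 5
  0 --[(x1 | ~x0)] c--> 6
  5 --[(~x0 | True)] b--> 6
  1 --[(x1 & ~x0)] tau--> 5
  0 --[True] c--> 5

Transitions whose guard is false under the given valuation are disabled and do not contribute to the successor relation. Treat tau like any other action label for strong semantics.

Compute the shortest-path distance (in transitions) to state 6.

Answer: 2

Working:
Breadth-first toward 6:
  depth 0: {0}
  depth 1: {5}
  depth 2: {4,6}
depth(6)=2, e.g. c·b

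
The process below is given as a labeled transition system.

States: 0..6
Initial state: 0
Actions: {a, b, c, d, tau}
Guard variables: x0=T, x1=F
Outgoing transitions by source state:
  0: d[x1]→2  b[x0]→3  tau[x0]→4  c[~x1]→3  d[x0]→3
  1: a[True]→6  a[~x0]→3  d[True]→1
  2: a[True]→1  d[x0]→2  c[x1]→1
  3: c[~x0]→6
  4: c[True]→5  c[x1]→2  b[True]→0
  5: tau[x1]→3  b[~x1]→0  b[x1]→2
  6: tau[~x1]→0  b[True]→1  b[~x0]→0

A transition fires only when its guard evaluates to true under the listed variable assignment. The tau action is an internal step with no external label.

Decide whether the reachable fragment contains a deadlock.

Answer: DEADLOCK at state 3

Analysis:
R = {0,3,4,5}
  0: b→3  c→3  d→3  tau→4  [4 exit(s)]
  3: ∅  [STUCK]
  4: b→0  c→5  [2 exit(s)]
  5: b→0  [1 exit(s)]
trace reaching 3: b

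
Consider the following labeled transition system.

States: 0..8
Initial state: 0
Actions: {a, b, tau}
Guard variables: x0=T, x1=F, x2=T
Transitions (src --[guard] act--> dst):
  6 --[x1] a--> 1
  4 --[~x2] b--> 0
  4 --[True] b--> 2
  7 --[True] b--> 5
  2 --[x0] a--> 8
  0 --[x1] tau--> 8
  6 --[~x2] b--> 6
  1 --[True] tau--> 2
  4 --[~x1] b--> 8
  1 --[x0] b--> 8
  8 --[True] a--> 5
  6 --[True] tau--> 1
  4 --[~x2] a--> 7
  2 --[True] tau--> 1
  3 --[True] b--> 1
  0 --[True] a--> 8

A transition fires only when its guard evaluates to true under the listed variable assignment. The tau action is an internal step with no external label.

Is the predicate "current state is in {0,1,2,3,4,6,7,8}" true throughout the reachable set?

Answer: INVARIANT VIOLATED at state 5

Trace:
Safe = {0,1,2,3,4,6,7,8}
R = {0,5,8}
  0: ok
  5: VIOLATES
  8: ok
counterexample path to 5: a·a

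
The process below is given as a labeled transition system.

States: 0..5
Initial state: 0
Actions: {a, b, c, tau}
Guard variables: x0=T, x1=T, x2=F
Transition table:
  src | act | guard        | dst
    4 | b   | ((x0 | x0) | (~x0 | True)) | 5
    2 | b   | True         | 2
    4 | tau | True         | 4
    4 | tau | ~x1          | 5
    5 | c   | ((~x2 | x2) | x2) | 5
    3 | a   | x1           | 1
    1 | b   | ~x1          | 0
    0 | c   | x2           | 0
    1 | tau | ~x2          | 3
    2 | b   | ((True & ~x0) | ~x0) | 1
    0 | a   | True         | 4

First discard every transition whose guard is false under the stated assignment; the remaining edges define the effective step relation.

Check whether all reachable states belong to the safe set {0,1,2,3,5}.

Answer: INVARIANT VIOLATED at state 4

Trace:
Inv-set: {0,1,2,3,5}
Reach set: {0,4,5}
  0: ✓
  4: ✗ unsafe
  5: ✓
counterexample path to 4: a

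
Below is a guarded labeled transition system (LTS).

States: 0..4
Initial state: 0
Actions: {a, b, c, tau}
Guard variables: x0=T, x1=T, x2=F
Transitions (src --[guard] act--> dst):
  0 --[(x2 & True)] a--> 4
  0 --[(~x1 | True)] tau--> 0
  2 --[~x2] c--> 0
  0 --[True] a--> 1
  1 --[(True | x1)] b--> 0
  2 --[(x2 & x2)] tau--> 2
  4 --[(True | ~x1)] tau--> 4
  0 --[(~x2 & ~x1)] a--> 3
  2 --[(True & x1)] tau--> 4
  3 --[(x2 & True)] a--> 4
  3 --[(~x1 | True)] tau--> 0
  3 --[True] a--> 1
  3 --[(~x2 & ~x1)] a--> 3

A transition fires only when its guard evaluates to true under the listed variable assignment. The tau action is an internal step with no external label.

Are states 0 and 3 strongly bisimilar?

Answer: BISIMILAR

Analysis:
Bisimulation quotient by refinement:
  P[0] = {{0,1,2,3,4}}
  P[1] = {{0,3},{1},{2},{4}}
stable after 2 split(s): 4 block(s)
[0]={0,3}  [3]={0,3}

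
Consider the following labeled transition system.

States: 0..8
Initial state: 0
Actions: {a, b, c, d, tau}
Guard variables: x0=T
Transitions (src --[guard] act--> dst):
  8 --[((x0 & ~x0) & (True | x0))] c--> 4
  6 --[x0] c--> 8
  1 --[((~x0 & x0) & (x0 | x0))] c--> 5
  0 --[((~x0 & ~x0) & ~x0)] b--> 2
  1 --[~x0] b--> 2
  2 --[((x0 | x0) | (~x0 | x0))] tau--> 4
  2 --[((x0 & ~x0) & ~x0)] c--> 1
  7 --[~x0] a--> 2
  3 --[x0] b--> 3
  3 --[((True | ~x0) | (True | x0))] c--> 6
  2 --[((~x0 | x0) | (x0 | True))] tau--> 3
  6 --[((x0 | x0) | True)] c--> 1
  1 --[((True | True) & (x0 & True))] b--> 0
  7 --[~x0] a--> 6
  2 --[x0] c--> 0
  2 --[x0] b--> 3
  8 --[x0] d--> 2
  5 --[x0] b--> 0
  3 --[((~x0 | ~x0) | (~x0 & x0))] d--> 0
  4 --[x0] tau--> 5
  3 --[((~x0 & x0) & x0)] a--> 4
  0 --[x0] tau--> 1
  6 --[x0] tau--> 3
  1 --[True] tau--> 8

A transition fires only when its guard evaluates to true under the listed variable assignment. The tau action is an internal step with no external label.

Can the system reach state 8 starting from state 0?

Answer: REACHABLE

Analysis:
After dropping false guards: 15 live edges.
L0 = {0}
L1 = {1}  now seen {0,1}
L2 = {8}  now seen {0,1,8}
L3 = {2}  now seen {0,1,2,8}
L4 = {3,4}  now seen {0,1,2,3,4,8}
L5 = {5,6}  now seen {0,1,2,3,4,5,6,8}
Reachable = {0,1,2,3,4,5,6,8}
witness 8: tau·tau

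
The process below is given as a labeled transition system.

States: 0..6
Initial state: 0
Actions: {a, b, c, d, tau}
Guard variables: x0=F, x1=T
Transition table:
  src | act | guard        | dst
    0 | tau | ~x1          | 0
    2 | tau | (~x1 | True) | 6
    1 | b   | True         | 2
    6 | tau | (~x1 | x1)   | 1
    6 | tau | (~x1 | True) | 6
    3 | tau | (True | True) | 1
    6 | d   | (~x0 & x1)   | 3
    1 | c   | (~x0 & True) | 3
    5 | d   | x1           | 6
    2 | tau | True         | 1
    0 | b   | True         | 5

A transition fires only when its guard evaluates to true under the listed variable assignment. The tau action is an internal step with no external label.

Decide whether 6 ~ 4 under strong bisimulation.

Bisimulation quotient by refinement:
  π0 = {{0,1,2,3,4,5,6}}
  π1 = {{0},{1},{2,3},{4},{5},{6}}
  π2 = {{0},{1},{2},{3},{4},{5},{6}}
Fixed point at round 3; 7 class(es).
6∈{6}, 4∈{4}

Answer: NOT BISIMILAR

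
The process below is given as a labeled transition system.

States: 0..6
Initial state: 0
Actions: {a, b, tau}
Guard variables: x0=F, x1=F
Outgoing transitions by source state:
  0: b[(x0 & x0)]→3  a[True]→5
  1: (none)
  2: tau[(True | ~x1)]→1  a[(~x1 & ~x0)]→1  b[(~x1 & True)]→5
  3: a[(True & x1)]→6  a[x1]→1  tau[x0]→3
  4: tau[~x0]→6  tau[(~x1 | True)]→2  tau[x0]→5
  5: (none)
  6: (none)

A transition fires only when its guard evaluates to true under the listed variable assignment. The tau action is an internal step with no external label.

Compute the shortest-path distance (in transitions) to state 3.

Layered search for 3:
  depth 0: {0}
  depth 1: {5}
3 never appears.

Answer: UNREACHABLE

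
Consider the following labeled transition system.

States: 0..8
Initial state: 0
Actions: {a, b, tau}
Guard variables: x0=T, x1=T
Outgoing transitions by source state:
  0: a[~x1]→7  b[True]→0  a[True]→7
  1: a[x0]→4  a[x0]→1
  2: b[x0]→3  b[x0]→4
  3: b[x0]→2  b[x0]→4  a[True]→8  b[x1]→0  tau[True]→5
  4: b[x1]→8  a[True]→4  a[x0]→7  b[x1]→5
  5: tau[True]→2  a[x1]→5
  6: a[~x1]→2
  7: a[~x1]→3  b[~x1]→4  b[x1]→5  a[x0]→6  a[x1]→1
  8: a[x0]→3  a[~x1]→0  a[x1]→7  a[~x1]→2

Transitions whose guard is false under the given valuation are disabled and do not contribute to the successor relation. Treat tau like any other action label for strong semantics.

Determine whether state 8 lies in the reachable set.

Guard filter leaves 22 enabled edge(s).
Layer 0: {0}
Layer 1: {7}  cumulative {0,7}
Layer 2: {1,5,6}  cumulative {0,1,5,6,7}
Layer 3: {2,4}  cumulative {0,1,2,4,5,6,7}
Layer 4: {3,8}  cumulative {0,1,2,3,4,5,6,7,8}
Reach set: {0,1,2,3,4,5,6,7,8}
witness 8: a·a·a·b

Answer: REACHABLE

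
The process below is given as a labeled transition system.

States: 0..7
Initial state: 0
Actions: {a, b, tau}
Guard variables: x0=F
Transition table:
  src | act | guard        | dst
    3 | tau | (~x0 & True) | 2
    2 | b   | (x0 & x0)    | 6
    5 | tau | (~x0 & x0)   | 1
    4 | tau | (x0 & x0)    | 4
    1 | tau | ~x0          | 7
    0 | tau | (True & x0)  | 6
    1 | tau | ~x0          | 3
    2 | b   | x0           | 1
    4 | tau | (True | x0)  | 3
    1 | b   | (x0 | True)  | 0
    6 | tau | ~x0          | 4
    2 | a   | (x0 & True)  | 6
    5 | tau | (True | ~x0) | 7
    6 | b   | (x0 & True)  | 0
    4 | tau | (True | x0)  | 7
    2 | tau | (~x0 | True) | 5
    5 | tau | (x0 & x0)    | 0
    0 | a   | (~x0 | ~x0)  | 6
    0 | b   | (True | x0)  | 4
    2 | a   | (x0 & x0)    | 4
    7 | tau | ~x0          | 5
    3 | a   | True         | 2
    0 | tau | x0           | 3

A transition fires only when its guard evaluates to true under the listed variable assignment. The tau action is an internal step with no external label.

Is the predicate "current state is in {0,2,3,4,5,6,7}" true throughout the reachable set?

Inv-set: {0,2,3,4,5,6,7}
Reach set: {0,2,3,4,5,6,7}
  0: safe
  2: safe
  3: safe
  4: safe
  5: safe
  6: safe
  7: safe

Answer: INVARIANT HOLDS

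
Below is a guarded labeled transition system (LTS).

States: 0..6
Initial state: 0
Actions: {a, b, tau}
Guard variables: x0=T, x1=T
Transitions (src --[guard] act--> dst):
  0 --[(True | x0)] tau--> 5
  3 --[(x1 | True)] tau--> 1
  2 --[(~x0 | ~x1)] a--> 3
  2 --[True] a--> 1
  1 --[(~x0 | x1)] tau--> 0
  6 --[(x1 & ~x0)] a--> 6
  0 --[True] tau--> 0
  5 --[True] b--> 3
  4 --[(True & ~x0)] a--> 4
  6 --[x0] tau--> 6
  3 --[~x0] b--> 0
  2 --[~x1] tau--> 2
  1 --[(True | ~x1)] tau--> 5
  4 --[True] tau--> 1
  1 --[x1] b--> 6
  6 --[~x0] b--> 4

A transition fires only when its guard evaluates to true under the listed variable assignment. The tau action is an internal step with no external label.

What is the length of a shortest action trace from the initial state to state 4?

Breadth-first toward 4:
  Layer 0: {0}
  Layer 1: {5}
  Layer 2: {3}
  Layer 3: {1}
  Layer 4: {6}
4 never appears.

Answer: UNREACHABLE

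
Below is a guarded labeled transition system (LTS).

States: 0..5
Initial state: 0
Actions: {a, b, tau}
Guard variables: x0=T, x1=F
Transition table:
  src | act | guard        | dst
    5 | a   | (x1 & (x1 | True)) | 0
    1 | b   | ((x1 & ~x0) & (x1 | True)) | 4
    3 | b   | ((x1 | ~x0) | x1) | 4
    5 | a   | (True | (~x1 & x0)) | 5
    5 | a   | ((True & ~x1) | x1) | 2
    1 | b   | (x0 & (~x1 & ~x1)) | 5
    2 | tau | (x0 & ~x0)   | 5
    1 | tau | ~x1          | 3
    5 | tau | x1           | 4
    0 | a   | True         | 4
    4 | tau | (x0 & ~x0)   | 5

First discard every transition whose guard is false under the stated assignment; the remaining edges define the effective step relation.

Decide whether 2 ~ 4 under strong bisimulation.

Answer: BISIMILAR

Analysis:
Refine partition for ~:
  P[0] = {{0,1,2,3,4,5}}
  P[1] = {{0,5},{1},{2,3,4}}
  P[2] = {{0},{1},{2,3,4},{5}}
stable after 3 split(s): 4 block(s)
2∈{2,3,4}, 4∈{2,3,4}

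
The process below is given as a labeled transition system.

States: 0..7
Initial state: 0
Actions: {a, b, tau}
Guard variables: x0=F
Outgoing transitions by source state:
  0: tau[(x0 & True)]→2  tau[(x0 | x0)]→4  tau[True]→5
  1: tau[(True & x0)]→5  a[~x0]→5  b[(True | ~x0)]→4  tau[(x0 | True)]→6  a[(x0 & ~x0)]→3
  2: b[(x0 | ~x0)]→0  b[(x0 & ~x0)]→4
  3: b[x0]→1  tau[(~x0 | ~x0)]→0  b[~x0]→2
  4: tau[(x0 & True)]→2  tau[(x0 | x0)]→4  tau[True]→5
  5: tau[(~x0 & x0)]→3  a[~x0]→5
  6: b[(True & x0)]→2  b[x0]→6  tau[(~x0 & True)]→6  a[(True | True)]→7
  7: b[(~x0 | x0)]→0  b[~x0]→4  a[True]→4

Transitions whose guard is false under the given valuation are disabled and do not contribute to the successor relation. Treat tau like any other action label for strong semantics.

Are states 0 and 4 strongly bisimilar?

Bisimulation quotient by refinement:
  P[0] = {{0,1,2,3,4,5,6,7}}
  P[1] = {{0,4},{1},{2},{3},{5},{6},{7}}
7 equivalence class(es) (converged in 2)
0∈{0,4}, 4∈{0,4}

Answer: BISIMILAR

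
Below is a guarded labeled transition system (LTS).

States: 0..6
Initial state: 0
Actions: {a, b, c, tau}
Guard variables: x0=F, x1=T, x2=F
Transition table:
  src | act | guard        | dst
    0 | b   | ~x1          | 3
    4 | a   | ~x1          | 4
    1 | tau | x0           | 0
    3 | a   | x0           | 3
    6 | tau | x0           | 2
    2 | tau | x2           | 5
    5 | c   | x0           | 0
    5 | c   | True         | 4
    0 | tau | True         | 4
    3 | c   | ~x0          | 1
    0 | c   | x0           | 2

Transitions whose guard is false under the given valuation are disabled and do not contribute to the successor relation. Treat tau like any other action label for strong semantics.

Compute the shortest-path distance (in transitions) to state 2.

Breadth-first toward 2:
  L0 = {0}
  L1 = {4}
2 never appears.

Answer: UNREACHABLE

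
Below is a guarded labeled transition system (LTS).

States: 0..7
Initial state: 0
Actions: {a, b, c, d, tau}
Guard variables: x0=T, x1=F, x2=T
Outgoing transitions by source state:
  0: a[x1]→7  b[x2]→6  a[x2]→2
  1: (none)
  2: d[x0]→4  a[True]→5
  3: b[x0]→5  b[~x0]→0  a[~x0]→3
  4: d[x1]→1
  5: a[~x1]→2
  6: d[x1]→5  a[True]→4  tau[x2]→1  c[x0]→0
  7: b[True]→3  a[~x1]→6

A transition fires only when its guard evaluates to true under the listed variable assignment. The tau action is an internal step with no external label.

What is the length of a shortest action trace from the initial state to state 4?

Breadth-first toward 4:
  Layer 0: {0}
  Layer 1: {2,6}
  Layer 2: {1,4,5}
depth(4)=2, e.g. a·d

Answer: 2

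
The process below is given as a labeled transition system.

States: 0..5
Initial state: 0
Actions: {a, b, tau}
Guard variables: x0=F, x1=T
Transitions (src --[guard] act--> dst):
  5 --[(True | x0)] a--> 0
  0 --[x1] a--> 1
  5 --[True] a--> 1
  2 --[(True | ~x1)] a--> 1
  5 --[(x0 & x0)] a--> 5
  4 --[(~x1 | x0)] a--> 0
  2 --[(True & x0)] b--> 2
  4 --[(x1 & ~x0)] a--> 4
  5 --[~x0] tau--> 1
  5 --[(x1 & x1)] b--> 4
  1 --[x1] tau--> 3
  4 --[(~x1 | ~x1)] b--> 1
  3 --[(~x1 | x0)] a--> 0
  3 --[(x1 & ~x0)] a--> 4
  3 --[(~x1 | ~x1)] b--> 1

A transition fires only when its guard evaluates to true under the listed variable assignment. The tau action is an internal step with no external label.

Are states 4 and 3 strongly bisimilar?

Refine partition for ~:
  round 0: {{0,1,2,3,4,5}}
  round 1: {{0,2,3,4},{1},{5}}
  round 2: {{0,2},{1},{3,4},{5}}
Fixed point at round 3; 4 class(es).
class of 4: {3,4}; class of 3: {3,4}

Answer: BISIMILAR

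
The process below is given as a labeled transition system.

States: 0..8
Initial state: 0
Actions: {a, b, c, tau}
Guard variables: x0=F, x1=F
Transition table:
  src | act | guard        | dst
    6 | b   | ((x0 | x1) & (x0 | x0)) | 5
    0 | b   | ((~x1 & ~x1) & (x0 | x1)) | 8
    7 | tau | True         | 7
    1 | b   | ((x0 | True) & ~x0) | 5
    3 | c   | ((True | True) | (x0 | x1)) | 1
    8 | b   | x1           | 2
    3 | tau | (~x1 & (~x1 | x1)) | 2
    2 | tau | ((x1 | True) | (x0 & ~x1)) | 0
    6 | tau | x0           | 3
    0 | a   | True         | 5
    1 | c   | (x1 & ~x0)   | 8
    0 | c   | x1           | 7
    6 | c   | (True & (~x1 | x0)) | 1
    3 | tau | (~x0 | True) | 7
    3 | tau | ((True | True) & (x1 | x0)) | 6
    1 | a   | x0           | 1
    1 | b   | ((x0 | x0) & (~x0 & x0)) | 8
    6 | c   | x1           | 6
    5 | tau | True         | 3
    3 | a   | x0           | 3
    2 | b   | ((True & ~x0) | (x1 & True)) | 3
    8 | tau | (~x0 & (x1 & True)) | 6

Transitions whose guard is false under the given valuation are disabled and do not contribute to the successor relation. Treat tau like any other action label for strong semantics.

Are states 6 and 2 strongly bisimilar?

Answer: NOT BISIMILAR

Analysis:
Compute ~ classes (split until stable):
  P[0] = {{0,1,2,3,4,5,6,7,8}}
  P[1] = {{0},{1},{2},{3},{4,8},{5,7},{6}}
  P[2] = {{0},{1},{2},{3},{4,8},{5},{6},{7}}
Fixed point at round 3; 8 class(es).
[6]={6}  [2]={2}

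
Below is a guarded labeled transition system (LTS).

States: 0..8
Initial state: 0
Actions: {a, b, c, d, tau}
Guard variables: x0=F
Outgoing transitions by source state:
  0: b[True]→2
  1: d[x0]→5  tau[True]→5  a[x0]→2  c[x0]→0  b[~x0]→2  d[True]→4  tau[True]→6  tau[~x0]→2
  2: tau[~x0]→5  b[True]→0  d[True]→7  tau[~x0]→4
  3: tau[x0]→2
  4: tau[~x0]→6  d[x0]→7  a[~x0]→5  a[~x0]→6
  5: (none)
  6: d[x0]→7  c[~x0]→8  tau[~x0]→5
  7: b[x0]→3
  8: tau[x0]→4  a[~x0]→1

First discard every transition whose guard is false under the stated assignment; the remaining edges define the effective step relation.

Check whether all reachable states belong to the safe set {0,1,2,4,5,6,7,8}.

Answer: INVARIANT HOLDS

Trace:
Safe = {0,1,2,4,5,6,7,8}
Reach set: {0,1,2,4,5,6,7,8}
  0: safe
  1: safe
  2: safe
  4: safe
  5: safe
  6: safe
  7: safe
  8: safe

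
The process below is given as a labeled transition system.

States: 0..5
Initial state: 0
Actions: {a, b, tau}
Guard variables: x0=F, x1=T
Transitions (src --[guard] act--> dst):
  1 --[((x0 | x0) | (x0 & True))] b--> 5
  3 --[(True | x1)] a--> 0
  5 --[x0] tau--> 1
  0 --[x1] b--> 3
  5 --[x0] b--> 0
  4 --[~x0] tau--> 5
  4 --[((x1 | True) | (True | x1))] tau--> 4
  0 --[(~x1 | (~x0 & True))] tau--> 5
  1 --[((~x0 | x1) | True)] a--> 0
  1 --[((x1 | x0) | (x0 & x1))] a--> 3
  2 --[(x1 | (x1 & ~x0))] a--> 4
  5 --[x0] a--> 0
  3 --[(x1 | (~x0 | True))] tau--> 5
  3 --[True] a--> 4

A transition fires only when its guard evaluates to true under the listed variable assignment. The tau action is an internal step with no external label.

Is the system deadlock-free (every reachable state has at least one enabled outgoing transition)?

Answer: DEADLOCK at state 5

Trace:
Reachable = {0,3,4,5}
  0: b→3  tau→5  [2 exit(s)]
  3: a→0  a→4  tau→5  [3 exit(s)]
  4: tau→4  tau→5  [2 exit(s)]
  5: ∅  [STUCK]
witness 5: tau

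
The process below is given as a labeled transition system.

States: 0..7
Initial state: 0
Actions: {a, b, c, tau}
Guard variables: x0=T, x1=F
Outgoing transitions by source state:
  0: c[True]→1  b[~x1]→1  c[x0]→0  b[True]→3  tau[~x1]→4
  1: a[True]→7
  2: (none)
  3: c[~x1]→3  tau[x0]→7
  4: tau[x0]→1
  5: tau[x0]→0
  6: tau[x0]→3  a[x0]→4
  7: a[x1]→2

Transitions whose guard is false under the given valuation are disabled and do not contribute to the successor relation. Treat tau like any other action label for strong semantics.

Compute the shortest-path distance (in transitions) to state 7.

Answer: 2

Working:
Breadth-first toward 7:
  Layer 0: {0}
  Layer 1: {1,3,4}
  Layer 2: {7}
depth(7)=2, e.g. b·a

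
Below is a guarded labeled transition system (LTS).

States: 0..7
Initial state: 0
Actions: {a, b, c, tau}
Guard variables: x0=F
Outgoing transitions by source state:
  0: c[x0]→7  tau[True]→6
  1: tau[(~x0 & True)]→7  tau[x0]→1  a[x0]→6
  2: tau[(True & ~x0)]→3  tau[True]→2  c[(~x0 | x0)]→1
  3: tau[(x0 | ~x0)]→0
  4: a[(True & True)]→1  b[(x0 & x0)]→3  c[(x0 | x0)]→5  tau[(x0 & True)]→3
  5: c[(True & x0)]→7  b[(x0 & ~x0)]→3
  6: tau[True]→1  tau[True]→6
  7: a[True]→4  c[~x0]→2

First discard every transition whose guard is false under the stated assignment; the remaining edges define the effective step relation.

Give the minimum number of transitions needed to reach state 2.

Breadth-first toward 2:
  depth 0: {0}
  depth 1: {6}
  depth 2: {1}
  depth 3: {7}
  depth 4: {2,4}
depth(2)=4, e.g. tau·tau·tau·c

Answer: 4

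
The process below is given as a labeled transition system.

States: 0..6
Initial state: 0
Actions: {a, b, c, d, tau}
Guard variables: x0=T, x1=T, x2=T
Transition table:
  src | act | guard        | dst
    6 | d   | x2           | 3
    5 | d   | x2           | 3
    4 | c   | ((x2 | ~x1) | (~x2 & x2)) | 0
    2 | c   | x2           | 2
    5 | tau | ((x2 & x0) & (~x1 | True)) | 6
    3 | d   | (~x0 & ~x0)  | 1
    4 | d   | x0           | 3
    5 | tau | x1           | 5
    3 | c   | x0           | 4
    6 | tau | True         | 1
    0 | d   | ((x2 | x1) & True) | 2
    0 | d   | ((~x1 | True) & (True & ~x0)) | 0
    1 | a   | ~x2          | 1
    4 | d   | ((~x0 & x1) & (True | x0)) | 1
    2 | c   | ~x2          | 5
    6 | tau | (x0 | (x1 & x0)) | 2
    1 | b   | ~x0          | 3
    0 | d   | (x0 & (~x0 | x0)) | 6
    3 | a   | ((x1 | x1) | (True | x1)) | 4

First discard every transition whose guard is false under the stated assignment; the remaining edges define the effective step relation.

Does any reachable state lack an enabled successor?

Answer: DEADLOCK at state 1

Working:
R = {0,1,2,3,4,6}
  0: d→2  d→6  [2 exit(s)]
  1: ∅  [no exit]
  2: c→2  [1 exit(s)]
  3: a→4  c→4  [2 exit(s)]
  4: c→0  d→3  [2 exit(s)]
  6: d→3  tau→1  tau→2  [3 exit(s)]
witness 1: d·tau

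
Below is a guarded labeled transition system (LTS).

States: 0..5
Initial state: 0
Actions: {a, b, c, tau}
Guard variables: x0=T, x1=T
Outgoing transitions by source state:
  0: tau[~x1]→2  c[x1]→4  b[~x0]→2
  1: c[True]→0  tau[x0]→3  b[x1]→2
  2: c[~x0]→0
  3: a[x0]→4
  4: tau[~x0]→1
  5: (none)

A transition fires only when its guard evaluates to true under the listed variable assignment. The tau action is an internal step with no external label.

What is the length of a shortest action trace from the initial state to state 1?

Answer: UNREACHABLE

Analysis:
BFS to 1:
  Layer 0: {0}
  Layer 1: {4}
1 never appears.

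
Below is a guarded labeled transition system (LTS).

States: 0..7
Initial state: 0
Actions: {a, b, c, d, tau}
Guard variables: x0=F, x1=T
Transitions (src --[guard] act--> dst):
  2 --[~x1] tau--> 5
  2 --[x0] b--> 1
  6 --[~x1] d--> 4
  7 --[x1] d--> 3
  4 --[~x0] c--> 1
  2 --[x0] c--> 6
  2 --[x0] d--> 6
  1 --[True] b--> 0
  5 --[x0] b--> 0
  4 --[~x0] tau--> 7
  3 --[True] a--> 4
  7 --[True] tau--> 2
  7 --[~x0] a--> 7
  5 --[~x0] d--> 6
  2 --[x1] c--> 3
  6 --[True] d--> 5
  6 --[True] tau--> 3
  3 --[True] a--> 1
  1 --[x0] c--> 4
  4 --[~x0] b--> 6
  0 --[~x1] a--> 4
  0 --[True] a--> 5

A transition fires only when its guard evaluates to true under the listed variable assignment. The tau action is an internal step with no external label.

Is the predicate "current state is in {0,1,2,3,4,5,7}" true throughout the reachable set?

Safe = {0,1,2,3,4,5,7}
R = {0,1,2,3,4,5,6,7}
  0: ✓
  1: ✓
  2: ✓
  3: ✓
  4: ✓
  5: ✓
  6: outside
  7: ✓
counterexample path to 6: a·d

Answer: INVARIANT VIOLATED at state 6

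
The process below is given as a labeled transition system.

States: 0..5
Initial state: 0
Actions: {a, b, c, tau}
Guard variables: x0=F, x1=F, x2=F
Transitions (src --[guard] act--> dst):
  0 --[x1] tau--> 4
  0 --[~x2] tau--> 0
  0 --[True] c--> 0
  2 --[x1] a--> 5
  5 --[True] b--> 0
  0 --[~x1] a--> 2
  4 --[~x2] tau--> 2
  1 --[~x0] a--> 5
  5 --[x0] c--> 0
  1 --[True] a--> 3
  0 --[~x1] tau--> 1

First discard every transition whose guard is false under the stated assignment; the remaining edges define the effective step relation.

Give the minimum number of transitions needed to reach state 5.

Answer: 2

Working:
Breadth-first toward 5:
  Layer 0: {0}
  Layer 1: {1,2}
  Layer 2: {3,5}
first hit 5 at d=2 via tau·a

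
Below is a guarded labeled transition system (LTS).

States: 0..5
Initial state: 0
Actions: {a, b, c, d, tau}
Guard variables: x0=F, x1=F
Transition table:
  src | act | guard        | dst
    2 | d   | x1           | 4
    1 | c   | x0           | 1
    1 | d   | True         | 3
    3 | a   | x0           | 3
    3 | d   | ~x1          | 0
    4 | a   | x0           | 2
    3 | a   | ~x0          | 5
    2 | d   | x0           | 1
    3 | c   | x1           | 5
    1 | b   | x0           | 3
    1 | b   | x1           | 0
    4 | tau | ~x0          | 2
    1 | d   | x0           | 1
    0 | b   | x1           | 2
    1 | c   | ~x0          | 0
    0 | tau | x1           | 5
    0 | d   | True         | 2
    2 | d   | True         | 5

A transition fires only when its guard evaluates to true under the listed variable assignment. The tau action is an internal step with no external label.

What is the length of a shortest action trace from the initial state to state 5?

Answer: 2

Trace:
BFS to 5:
  depth 0: {0}
  depth 1: {2}
  depth 2: {5}
5 enters at depth 2; path d·d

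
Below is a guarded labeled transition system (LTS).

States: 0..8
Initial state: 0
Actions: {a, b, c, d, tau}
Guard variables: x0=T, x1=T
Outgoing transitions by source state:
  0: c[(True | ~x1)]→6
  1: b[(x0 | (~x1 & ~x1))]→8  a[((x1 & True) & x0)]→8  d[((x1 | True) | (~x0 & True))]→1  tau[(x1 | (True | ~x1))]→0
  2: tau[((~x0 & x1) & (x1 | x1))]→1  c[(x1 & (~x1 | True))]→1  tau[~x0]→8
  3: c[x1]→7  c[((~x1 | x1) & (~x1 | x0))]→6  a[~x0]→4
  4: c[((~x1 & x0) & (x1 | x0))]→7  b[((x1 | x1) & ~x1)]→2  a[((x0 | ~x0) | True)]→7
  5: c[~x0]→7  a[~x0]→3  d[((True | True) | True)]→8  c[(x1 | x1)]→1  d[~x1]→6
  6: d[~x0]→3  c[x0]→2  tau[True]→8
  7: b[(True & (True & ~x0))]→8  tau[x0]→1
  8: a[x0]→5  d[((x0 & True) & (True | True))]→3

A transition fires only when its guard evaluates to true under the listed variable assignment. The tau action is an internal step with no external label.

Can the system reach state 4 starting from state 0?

Guard filter leaves 16 enabled edge(s).
depth 0: {0}
depth 1: {6}  total {0,6}
depth 2: {2,8}  total {0,2,6,8}
depth 3: {1,3,5}  total {0,1,2,3,5,6,8}
depth 4: {7}  total {0,1,2,3,5,6,7,8}
R = {0,1,2,3,5,6,7,8}

Answer: UNREACHABLE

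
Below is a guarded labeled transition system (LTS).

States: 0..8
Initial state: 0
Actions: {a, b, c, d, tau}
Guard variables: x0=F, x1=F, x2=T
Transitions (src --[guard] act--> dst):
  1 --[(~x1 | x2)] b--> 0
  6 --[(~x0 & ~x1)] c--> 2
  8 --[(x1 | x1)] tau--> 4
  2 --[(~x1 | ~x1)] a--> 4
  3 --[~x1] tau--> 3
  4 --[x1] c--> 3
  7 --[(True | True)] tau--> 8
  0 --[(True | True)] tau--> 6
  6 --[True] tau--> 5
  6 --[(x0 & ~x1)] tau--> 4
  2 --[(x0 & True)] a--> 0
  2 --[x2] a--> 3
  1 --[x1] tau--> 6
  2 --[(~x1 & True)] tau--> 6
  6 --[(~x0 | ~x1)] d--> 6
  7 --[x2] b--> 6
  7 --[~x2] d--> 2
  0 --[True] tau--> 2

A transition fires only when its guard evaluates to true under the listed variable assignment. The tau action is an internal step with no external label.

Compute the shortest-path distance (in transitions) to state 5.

Breadth-first toward 5:
  depth 0: {0}
  depth 1: {2,6}
  depth 2: {3,4,5}
depth(5)=2, e.g. tau·tau

Answer: 2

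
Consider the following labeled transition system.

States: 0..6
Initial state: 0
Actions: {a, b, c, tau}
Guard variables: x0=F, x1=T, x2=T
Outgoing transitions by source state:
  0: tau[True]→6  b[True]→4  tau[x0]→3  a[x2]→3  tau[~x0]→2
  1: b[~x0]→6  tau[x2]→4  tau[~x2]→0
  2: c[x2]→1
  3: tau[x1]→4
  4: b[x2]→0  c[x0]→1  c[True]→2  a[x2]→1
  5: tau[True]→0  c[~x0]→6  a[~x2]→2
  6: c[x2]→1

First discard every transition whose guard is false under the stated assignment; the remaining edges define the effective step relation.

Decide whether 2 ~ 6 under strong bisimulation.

Refine partition for ~:
  π0 = {{0,1,2,3,4,5,6}}
  π1 = {{0},{1},{2,6},{3},{4},{5}}
6 equivalence class(es) (converged in 2)
class of 2: {2,6}; class of 6: {2,6}

Answer: BISIMILAR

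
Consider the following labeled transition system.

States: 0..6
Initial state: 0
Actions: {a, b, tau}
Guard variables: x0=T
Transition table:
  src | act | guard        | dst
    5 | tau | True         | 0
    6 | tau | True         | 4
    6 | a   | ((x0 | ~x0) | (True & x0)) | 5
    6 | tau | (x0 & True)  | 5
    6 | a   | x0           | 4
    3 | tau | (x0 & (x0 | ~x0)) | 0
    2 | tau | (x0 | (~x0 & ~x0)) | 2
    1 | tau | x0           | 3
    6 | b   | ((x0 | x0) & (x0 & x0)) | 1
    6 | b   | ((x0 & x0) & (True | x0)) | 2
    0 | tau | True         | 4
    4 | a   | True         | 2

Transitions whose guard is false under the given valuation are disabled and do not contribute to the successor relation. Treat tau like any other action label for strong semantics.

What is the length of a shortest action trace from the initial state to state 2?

Layered search for 2:
  L0 = {0}
  L1 = {4}
  L2 = {2}
first hit 2 at d=2 via tau·a

Answer: 2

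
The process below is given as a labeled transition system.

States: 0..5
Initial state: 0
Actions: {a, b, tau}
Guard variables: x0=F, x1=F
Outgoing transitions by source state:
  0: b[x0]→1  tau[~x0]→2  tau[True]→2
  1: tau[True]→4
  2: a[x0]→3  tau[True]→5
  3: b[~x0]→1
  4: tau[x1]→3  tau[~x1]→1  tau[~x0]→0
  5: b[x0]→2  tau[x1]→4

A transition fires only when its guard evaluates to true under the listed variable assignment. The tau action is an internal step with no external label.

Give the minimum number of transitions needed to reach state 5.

Answer: 2

Analysis:
Layered search for 5:
  L0 = {0}
  L1 = {2}
  L2 = {5}
depth(5)=2, e.g. tau·tau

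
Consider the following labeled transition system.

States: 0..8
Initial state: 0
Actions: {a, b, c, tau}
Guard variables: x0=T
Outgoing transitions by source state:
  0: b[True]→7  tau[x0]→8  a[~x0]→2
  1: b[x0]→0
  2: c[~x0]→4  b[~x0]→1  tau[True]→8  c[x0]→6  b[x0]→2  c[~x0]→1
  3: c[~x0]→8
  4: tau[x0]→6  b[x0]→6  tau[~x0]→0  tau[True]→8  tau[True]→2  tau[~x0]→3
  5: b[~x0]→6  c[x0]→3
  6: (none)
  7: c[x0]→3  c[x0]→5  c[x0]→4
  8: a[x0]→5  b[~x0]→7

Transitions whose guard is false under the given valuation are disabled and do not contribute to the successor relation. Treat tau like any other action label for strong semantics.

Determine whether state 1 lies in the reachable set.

Answer: UNREACHABLE

Working:
After dropping false guards: 15 live edges.
L0 = {0}
L1 = {7,8}  cumulative {0,7,8}
L2 = {3,4,5}  cumulative {0,3,4,5,7,8}
L3 = {2,6}  cumulative {0,2,3,4,5,6,7,8}
Reach set: {0,2,3,4,5,6,7,8}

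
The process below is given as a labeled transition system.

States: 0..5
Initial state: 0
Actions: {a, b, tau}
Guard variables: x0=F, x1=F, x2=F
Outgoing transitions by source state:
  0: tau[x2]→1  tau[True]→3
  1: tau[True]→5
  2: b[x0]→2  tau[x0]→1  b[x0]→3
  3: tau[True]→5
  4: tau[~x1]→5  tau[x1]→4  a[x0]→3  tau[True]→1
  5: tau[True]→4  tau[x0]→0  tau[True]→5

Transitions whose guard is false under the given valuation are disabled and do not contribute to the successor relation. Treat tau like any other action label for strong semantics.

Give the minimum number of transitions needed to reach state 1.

Answer: 4

Working:
Layered search for 1:
  L0 = {0}
  L1 = {3}
  L2 = {5}
  L3 = {4}
  L4 = {1}
depth(1)=4, e.g. tau·tau·tau·tau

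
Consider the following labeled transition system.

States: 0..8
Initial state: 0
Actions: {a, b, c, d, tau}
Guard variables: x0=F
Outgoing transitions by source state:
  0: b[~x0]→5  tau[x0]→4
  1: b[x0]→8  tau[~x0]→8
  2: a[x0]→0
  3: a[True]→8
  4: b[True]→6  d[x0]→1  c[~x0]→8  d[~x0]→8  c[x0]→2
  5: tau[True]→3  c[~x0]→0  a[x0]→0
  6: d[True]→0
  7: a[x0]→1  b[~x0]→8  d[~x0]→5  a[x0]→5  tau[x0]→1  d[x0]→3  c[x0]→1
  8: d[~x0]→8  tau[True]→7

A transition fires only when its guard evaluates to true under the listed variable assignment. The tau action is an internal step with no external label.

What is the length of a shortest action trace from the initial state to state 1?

Answer: UNREACHABLE

Analysis:
Breadth-first toward 1:
  L0 = {0}
  L1 = {5}
  L2 = {3}
  L3 = {8}
  L4 = {7}
1 never appears.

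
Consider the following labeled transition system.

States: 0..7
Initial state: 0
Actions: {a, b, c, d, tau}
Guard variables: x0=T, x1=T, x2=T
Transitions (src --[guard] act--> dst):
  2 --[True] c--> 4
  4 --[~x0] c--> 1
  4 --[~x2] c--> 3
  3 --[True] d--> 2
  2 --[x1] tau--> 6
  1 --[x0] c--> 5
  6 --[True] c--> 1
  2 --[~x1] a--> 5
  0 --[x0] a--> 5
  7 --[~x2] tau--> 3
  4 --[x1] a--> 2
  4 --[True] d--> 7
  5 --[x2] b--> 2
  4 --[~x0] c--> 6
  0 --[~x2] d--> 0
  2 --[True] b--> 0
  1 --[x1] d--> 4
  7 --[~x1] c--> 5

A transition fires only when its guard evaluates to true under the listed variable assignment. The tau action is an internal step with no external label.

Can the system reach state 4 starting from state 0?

After dropping false guards: 11 live edges.
depth 0: {0}
depth 1: {5}  total {0,5}
depth 2: {2}  total {0,2,5}
depth 3: {4,6}  total {0,2,4,5,6}
depth 4: {1,7}  total {0,1,2,4,5,6,7}
Reachable = {0,1,2,4,5,6,7}
trace reaching 4: a·b·c

Answer: REACHABLE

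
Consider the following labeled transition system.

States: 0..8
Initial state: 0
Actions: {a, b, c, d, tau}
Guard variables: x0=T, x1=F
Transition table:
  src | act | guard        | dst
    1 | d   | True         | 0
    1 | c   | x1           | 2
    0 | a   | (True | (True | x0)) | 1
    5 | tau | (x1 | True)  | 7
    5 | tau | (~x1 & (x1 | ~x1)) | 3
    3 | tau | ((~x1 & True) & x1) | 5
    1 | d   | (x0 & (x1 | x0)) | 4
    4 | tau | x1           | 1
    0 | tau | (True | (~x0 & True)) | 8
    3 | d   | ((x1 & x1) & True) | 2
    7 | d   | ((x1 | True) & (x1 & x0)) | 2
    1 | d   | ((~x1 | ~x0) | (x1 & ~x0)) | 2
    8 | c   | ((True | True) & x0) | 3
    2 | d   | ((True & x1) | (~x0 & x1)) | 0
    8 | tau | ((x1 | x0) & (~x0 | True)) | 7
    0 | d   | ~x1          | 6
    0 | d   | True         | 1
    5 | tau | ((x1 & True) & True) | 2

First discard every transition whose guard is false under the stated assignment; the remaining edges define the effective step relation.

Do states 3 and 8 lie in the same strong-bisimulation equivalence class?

Answer: NOT BISIMILAR

Trace:
Compute ~ classes (split until stable):
  P[0] = {{0,1,2,3,4,5,6,7,8}}
  P[1] = {{0},{1},{2,3,4,6,7},{5},{8}}
Fixed point at round 2; 5 class(es).
[3]={2,3,4,6,7}  [8]={8}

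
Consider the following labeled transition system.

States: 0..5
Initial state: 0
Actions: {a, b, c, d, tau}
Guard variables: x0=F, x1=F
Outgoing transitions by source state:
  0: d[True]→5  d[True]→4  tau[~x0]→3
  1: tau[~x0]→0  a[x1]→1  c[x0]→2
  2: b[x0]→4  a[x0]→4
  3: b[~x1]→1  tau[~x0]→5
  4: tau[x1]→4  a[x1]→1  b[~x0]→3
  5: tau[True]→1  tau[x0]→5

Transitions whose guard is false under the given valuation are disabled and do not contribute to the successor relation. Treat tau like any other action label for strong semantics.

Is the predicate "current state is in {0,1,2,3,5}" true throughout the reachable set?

Safe = {0,1,2,3,5}
Reach set: {0,1,3,4,5}
  0: ✓
  1: ✓
  3: ✓
  4: ✗ unsafe
  5: ✓
witness against invariant: d → 4

Answer: INVARIANT VIOLATED at state 4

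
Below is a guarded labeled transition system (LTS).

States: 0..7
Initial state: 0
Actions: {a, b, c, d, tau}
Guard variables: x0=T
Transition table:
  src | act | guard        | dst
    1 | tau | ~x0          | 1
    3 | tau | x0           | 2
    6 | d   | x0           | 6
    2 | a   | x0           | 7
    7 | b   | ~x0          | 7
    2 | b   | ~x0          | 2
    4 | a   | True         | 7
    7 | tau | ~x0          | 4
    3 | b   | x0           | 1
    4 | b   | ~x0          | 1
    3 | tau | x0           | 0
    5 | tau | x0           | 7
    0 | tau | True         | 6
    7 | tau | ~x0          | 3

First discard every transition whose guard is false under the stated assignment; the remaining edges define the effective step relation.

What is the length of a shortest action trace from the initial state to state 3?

Breadth-first toward 3:
  Layer 0: {0}
  Layer 1: {6}
3 never appears.

Answer: UNREACHABLE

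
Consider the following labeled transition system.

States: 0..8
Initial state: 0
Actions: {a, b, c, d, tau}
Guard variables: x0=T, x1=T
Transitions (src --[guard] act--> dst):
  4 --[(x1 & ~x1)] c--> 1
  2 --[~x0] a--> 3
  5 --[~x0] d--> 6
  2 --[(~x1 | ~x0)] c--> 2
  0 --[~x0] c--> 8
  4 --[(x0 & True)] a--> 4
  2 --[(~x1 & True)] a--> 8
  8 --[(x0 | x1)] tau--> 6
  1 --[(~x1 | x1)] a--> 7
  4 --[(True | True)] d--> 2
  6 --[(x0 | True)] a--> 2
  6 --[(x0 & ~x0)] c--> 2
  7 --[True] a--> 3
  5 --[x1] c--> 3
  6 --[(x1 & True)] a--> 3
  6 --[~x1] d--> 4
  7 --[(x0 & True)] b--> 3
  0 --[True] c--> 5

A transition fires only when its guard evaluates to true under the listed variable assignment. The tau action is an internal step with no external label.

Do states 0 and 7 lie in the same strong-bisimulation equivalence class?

Answer: NOT BISIMILAR

Analysis:
Refine partition for ~:
  P[0] = {{0,1,2,3,4,5,6,7,8}}
  P[1] = {{0,5},{1,6},{2,3},{4},{7},{8}}
  P[2] = {{0},{1},{2,3},{4},{5},{6},{7},{8}}
stable after 3 split(s): 8 block(s)
[0]={0}  [7]={7}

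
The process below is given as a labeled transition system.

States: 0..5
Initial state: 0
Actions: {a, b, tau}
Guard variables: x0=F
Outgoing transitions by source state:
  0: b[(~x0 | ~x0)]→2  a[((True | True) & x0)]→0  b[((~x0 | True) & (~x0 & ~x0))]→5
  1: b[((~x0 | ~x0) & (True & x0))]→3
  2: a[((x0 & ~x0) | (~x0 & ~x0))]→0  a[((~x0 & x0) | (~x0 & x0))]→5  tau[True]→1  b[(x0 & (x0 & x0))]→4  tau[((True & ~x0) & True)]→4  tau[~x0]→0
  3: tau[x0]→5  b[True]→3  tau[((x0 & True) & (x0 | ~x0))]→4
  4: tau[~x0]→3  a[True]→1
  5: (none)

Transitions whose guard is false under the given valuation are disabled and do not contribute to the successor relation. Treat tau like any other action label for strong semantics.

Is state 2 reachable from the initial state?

Answer: REACHABLE

Analysis:
After dropping false guards: 9 live edges.
depth 0: {0}
depth 1: {2,5}  now seen {0,2,5}
depth 2: {1,4}  now seen {0,1,2,4,5}
depth 3: {3}  now seen {0,1,2,3,4,5}
R = {0,1,2,3,4,5}
trace reaching 2: b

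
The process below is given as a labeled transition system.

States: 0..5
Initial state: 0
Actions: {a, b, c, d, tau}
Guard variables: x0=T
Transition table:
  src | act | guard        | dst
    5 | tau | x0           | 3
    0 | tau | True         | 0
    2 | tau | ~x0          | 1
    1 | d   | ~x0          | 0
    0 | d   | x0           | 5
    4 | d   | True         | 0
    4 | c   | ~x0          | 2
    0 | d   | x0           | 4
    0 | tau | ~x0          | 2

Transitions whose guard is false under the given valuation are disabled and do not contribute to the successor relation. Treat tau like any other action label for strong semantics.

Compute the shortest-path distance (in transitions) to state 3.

BFS to 3:
  depth 0: {0}
  depth 1: {4,5}
  depth 2: {3}
first hit 3 at d=2 via d·tau

Answer: 2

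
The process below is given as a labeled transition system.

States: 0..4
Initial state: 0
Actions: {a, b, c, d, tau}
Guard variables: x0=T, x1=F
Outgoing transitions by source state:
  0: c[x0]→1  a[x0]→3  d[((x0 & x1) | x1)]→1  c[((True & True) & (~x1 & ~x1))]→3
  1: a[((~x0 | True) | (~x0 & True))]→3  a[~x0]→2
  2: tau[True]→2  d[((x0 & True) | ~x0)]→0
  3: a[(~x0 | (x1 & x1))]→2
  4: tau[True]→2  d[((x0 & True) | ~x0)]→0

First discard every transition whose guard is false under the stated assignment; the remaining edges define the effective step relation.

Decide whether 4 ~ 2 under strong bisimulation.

Answer: BISIMILAR

Working:
Refine partition for ~:
  π0 = {{0,1,2,3,4}}
  π1 = {{0},{1},{2,4},{3}}
4 equivalence class(es) (converged in 2)
4∈{2,4}, 2∈{2,4}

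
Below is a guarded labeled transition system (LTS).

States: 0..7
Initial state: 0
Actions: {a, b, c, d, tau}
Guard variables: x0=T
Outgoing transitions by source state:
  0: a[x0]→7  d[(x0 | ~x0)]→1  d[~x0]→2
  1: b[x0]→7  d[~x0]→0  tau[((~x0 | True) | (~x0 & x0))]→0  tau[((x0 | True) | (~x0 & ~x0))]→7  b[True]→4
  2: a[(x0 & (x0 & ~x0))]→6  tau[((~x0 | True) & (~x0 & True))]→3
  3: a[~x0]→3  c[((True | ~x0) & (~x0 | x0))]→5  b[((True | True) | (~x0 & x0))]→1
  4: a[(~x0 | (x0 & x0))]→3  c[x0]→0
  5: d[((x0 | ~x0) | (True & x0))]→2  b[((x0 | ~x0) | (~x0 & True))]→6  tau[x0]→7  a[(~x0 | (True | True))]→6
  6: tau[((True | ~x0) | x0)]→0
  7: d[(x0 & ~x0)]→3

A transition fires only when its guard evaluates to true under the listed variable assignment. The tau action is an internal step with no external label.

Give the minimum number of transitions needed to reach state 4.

Layered search for 4:
  Layer 0: {0}
  Layer 1: {1,7}
  Layer 2: {4}
4 enters at depth 2; path d·b

Answer: 2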